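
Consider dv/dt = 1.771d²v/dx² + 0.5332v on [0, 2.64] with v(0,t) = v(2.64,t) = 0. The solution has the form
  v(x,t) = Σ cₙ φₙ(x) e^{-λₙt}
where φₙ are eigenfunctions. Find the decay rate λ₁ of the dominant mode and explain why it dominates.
Eigenvalues: λₙ = 1.771n²π²/2.64² - 0.5332.
First three modes:
  n=1: λ₁ = 1.771π²/2.64² - 0.5332 ≈ 1.975
  n=2: λ₂ = 7.084π²/2.64² - 0.5332 ≈ 9.498
  n=3: λ₃ = 15.939π²/2.64² - 0.5332 ≈ 22.038
Since 1.771π²/2.64² ≈ 2.508 > 0.5332, all λₙ > 0.
The n=1 mode decays slowest → dominates as t → ∞.
Asymptotic: v ~ c₁ sin(πx/2.64) e^{-λ₁t} with decay rate λ₁ ≈ 1.975.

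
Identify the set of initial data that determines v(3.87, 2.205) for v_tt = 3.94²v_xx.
Domain of dependence: [-4.8177, 12.5577]. Signals travel at speed 3.94, so data within |x - 3.87| ≤ 3.94·2.205 = 8.6877 can reach the point.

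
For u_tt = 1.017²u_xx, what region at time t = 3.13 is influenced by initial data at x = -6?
Domain of influence: [-9.18321, -2.81679]. Data at x = -6 spreads outward at speed 1.017.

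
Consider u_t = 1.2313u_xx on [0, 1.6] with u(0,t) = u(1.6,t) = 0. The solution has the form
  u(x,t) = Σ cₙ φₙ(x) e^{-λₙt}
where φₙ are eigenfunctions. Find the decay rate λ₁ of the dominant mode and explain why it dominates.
Eigenvalues: λₙ = 1.2313n²π²/1.6².
First three modes:
  n=1: λ₁ = 1.2313π²/1.6² ≈ 4.747
  n=2: λ₂ = 4.9252π²/1.6² ≈ 18.988 (4× faster decay)
  n=3: λ₃ = 11.0817π²/1.6² ≈ 42.723 (9× faster decay)
As t → ∞, higher modes decay exponentially faster. The n=1 mode dominates: u ~ c₁ sin(πx/1.6) e^{-λ₁t}.
Decay rate: λ₁ = 1.2313π²/1.6² ≈ 4.747.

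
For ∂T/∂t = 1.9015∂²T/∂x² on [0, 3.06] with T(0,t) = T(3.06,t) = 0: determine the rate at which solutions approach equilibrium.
Eigenvalues: λₙ = 1.9015n²π²/3.06².
First three modes:
  n=1: λ₁ = 1.9015π²/3.06² ≈ 2.004
  n=2: λ₂ = 7.606π²/3.06² ≈ 8.017 (4× faster decay)
  n=3: λ₃ = 17.1135π²/3.06² ≈ 18.038 (9× faster decay)
As t → ∞, higher modes decay exponentially faster. The n=1 mode dominates: T ~ c₁ sin(πx/3.06) e^{-λ₁t}.
Decay rate: λ₁ = 1.9015π²/3.06² ≈ 2.004.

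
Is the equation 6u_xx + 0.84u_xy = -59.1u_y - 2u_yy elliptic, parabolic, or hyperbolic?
Rewriting in standard form: 6u_xx + 0.84u_xy + 2u_yy + 59.1u_y = 0. Computing B² - 4AC with A = 6, B = 0.84, C = 2: discriminant = -47.2944 (negative). Answer: elliptic.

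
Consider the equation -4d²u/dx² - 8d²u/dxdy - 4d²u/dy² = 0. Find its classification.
Parabolic. (A = -4, B = -8, C = -4 gives B² - 4AC = 0.)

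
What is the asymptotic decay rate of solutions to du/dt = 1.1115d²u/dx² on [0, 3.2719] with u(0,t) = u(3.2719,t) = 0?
Eigenvalues: λₙ = 1.1115n²π²/3.2719².
First three modes:
  n=1: λ₁ = 1.1115π²/3.2719² ≈ 1.025
  n=2: λ₂ = 4.446π²/3.2719² ≈ 4.099 (4× faster decay)
  n=3: λ₃ = 10.0035π²/3.2719² ≈ 9.223 (9× faster decay)
As t → ∞, higher modes decay exponentially faster. The n=1 mode dominates: u ~ c₁ sin(πx/3.2719) e^{-λ₁t}.
Decay rate: λ₁ = 1.1115π²/3.2719² ≈ 1.025.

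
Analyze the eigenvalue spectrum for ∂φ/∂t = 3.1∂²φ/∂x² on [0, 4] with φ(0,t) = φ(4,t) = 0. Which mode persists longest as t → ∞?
Eigenvalues: λₙ = 3.1n²π²/4².
First three modes:
  n=1: λ₁ = 3.1π²/4² ≈ 1.912
  n=2: λ₂ = 12.4π²/4² ≈ 7.649 (4× faster decay)
  n=3: λ₃ = 27.9π²/4² ≈ 17.21 (9× faster decay)
As t → ∞, higher modes decay exponentially faster. The n=1 mode dominates: φ ~ c₁ sin(πx/4) e^{-λ₁t}.
Decay rate: λ₁ = 3.1π²/4² ≈ 1.912.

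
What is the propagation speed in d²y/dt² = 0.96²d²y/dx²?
Speed = 0.96. Information travels along characteristics x = x₀ ± 0.96t.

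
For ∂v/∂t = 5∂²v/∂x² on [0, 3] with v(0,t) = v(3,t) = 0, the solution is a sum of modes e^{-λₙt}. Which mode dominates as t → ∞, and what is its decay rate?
Eigenvalues: λₙ = 5n²π²/3².
First three modes:
  n=1: λ₁ = 5π²/3² ≈ 5.483
  n=2: λ₂ = 20π²/3² ≈ 21.932 (4× faster decay)
  n=3: λ₃ = 45π²/3² ≈ 49.348 (9× faster decay)
As t → ∞, higher modes decay exponentially faster. The n=1 mode dominates: v ~ c₁ sin(πx/3) e^{-λ₁t}.
Decay rate: λ₁ = 5π²/3² ≈ 5.483.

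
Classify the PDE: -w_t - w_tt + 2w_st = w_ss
Rewriting in standard form: -w_ss + 2w_st - w_tt - w_t = 0. A = -1, B = 2, C = -1. Discriminant B² - 4AC = 0. Since 0 = 0, parabolic.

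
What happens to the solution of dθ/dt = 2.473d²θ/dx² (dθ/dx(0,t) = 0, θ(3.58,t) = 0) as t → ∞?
θ → 0. Heat escapes through the Dirichlet boundary.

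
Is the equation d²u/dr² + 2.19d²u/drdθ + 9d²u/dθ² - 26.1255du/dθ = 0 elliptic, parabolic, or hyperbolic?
Computing B² - 4AC with A = 1, B = 2.19, C = 9: discriminant = -31.2039 (negative). Answer: elliptic.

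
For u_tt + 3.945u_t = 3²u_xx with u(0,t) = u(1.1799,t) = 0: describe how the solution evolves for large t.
u → 0. Damping (γ=3.945) dissipates energy; oscillations decay exponentially.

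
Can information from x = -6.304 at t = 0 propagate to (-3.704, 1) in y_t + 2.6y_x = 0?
Yes. The characteristic through (-3.704, 1) passes through x = -6.304.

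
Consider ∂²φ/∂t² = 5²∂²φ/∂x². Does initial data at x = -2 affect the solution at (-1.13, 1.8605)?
Yes. The domain of dependence is [-10.4325, 8.1725], and -2 ∈ [-10.4325, 8.1725].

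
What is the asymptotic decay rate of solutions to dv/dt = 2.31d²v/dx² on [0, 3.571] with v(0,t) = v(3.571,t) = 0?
Eigenvalues: λₙ = 2.31n²π²/3.571².
First three modes:
  n=1: λ₁ = 2.31π²/3.571² ≈ 1.788
  n=2: λ₂ = 9.24π²/3.571² ≈ 7.151 (4× faster decay)
  n=3: λ₃ = 20.79π²/3.571² ≈ 16.091 (9× faster decay)
As t → ∞, higher modes decay exponentially faster. The n=1 mode dominates: v ~ c₁ sin(πx/3.571) e^{-λ₁t}.
Decay rate: λ₁ = 2.31π²/3.571² ≈ 1.788.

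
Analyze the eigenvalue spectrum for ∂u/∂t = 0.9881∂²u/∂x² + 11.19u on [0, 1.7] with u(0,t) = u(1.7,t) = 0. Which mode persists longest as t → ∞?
Eigenvalues: λₙ = 0.9881n²π²/1.7² - 11.19.
First three modes:
  n=1: λ₁ = 0.9881π²/1.7² - 11.19 ≈ -7.816
  n=2: λ₂ = 3.9524π²/1.7² - 11.19 ≈ 2.308
  n=3: λ₃ = 8.8929π²/1.7² - 11.19 ≈ 19.18
Since 0.9881π²/1.7² ≈ 3.374 < 11.19, λ₁ < 0.
The n=1 mode grows fastest (−λₙ is largest for n=1) → dominates.
Asymptotic: u ~ c₁ sin(πx/1.7) e^{7.816t} (exponential growth at rate −λ₁ ≈ 7.816).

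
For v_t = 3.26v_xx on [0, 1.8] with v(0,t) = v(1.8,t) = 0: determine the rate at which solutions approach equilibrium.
Eigenvalues: λₙ = 3.26n²π²/1.8².
First three modes:
  n=1: λ₁ = 3.26π²/1.8² ≈ 9.931
  n=2: λ₂ = 13.04π²/1.8² ≈ 39.722 (4× faster decay)
  n=3: λ₃ = 29.34π²/1.8² ≈ 89.375 (9× faster decay)
As t → ∞, higher modes decay exponentially faster. The n=1 mode dominates: v ~ c₁ sin(πx/1.8) e^{-λ₁t}.
Decay rate: λ₁ = 3.26π²/1.8² ≈ 9.931.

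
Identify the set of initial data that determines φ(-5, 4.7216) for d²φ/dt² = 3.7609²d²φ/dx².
Domain of dependence: [-22.75746544, 12.75746544]. Signals travel at speed 3.7609, so data within |x - -5| ≤ 3.7609·4.7216 = 17.75746544 can reach the point.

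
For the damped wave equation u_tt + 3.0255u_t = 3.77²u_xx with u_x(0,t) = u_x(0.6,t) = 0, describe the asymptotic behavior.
u → constant (steady state). Damping (γ=3.0255) dissipates the nonconstant modes; with Neumann BCs the spatial average obeys M''+γM'=0 and tends to a finite limit.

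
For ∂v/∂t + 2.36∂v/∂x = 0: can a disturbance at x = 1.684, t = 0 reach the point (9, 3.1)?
Yes. The characteristic through (9, 3.1) passes through x = 1.684.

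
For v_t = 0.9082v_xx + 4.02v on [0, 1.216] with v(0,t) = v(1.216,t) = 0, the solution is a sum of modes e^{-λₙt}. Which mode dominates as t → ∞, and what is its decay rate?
Eigenvalues: λₙ = 0.9082n²π²/1.216² - 4.02.
First three modes:
  n=1: λ₁ = 0.9082π²/1.216² - 4.02 ≈ 2.042
  n=2: λ₂ = 3.6328π²/1.216² - 4.02 ≈ 20.228
  n=3: λ₃ = 8.1738π²/1.216² - 4.02 ≈ 50.538
Since 0.9082π²/1.216² ≈ 6.062 > 4.02, all λₙ > 0.
The n=1 mode decays slowest → dominates as t → ∞.
Asymptotic: v ~ c₁ sin(πx/1.216) e^{-λ₁t} with decay rate λ₁ ≈ 2.042.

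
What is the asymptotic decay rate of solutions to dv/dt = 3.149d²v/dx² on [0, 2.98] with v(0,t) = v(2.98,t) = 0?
Eigenvalues: λₙ = 3.149n²π²/2.98².
First three modes:
  n=1: λ₁ = 3.149π²/2.98² ≈ 3.5
  n=2: λ₂ = 12.596π²/2.98² ≈ 13.999 (4× faster decay)
  n=3: λ₃ = 28.341π²/2.98² ≈ 31.498 (9× faster decay)
As t → ∞, higher modes decay exponentially faster. The n=1 mode dominates: v ~ c₁ sin(πx/2.98) e^{-λ₁t}.
Decay rate: λ₁ = 3.149π²/2.98² ≈ 3.5.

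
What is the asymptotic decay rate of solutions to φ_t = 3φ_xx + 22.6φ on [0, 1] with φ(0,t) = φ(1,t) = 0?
Eigenvalues: λₙ = 3n²π²/1² - 22.6.
First three modes:
  n=1: λ₁ = 3π² - 22.6 ≈ 7.009
  n=2: λ₂ = 12π² - 22.6 ≈ 95.835
  n=3: λ₃ = 27π² - 22.6 ≈ 243.879
Since 3π² ≈ 29.609 > 22.6, all λₙ > 0.
The n=1 mode decays slowest → dominates as t → ∞.
Asymptotic: φ ~ c₁ sin(πx/1) e^{-λ₁t} with decay rate λ₁ ≈ 7.009.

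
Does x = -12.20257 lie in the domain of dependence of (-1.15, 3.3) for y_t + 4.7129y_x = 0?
No. Only data at x = -16.70257 affects (-1.15, 3.3). Advection has one-way propagation along characteristics.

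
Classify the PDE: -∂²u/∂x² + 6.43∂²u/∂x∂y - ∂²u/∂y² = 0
A = -1, B = 6.43, C = -1. Discriminant B² - 4AC = 37.3449. Since 37.3449 > 0, hyperbolic.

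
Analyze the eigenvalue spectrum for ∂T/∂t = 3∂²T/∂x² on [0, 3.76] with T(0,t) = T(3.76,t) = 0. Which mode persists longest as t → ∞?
Eigenvalues: λₙ = 3n²π²/3.76².
First three modes:
  n=1: λ₁ = 3π²/3.76² ≈ 2.094
  n=2: λ₂ = 12π²/3.76² ≈ 8.377 (4× faster decay)
  n=3: λ₃ = 27π²/3.76² ≈ 18.849 (9× faster decay)
As t → ∞, higher modes decay exponentially faster. The n=1 mode dominates: T ~ c₁ sin(πx/3.76) e^{-λ₁t}.
Decay rate: λ₁ = 3π²/3.76² ≈ 2.094.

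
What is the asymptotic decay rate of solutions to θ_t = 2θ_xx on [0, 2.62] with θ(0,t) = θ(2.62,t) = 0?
Eigenvalues: λₙ = 2n²π²/2.62².
First three modes:
  n=1: λ₁ = 2π²/2.62² ≈ 2.876
  n=2: λ₂ = 8π²/2.62² ≈ 11.502 (4× faster decay)
  n=3: λ₃ = 18π²/2.62² ≈ 25.88 (9× faster decay)
As t → ∞, higher modes decay exponentially faster. The n=1 mode dominates: θ ~ c₁ sin(πx/2.62) e^{-λ₁t}.
Decay rate: λ₁ = 2π²/2.62² ≈ 2.876.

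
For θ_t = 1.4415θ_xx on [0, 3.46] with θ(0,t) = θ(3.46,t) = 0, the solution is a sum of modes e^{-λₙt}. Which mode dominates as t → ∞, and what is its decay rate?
Eigenvalues: λₙ = 1.4415n²π²/3.46².
First three modes:
  n=1: λ₁ = 1.4415π²/3.46² ≈ 1.188
  n=2: λ₂ = 5.766π²/3.46² ≈ 4.754 (4× faster decay)
  n=3: λ₃ = 12.9735π²/3.46² ≈ 10.696 (9× faster decay)
As t → ∞, higher modes decay exponentially faster. The n=1 mode dominates: θ ~ c₁ sin(πx/3.46) e^{-λ₁t}.
Decay rate: λ₁ = 1.4415π²/3.46² ≈ 1.188.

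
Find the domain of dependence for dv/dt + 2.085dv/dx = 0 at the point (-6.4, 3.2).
A single point: x = -13.072. The characteristic through (-6.4, 3.2) is x - 2.085t = const, so x = -6.4 - 2.085·3.2 = -13.072.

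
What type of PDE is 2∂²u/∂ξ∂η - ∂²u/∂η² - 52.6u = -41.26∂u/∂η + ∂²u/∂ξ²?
Rewriting in standard form: -∂²u/∂ξ² + 2∂²u/∂ξ∂η - ∂²u/∂η² + 41.26∂u/∂η - 52.6u = 0. With A = -1, B = 2, C = -1, the discriminant is 0. This is a parabolic PDE.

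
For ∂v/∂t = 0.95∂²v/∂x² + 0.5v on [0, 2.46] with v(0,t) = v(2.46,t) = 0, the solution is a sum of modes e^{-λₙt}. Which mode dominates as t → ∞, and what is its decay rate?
Eigenvalues: λₙ = 0.95n²π²/2.46² - 0.5.
First three modes:
  n=1: λ₁ = 0.95π²/2.46² - 0.5 ≈ 1.049
  n=2: λ₂ = 3.8π²/2.46² - 0.5 ≈ 5.697
  n=3: λ₃ = 8.55π²/2.46² - 0.5 ≈ 13.444
Since 0.95π²/2.46² ≈ 1.549 > 0.5, all λₙ > 0.
The n=1 mode decays slowest → dominates as t → ∞.
Asymptotic: v ~ c₁ sin(πx/2.46) e^{-λ₁t} with decay rate λ₁ ≈ 1.049.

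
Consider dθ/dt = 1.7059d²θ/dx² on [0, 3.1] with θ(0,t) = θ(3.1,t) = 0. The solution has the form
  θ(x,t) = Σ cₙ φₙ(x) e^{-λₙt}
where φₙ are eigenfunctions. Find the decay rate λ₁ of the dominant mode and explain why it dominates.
Eigenvalues: λₙ = 1.7059n²π²/3.1².
First three modes:
  n=1: λ₁ = 1.7059π²/3.1² ≈ 1.752
  n=2: λ₂ = 6.8236π²/3.1² ≈ 7.008 (4× faster decay)
  n=3: λ₃ = 15.3531π²/3.1² ≈ 15.768 (9× faster decay)
As t → ∞, higher modes decay exponentially faster. The n=1 mode dominates: θ ~ c₁ sin(πx/3.1) e^{-λ₁t}.
Decay rate: λ₁ = 1.7059π²/3.1² ≈ 1.752.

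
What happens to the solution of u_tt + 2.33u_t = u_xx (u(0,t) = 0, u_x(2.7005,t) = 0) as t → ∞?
u → 0. Damping (γ=2.33) dissipates energy; oscillations decay exponentially.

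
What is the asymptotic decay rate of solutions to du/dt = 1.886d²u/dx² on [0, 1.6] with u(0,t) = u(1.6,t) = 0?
Eigenvalues: λₙ = 1.886n²π²/1.6².
First three modes:
  n=1: λ₁ = 1.886π²/1.6² ≈ 7.271
  n=2: λ₂ = 7.544π²/1.6² ≈ 29.084 (4× faster decay)
  n=3: λ₃ = 16.974π²/1.6² ≈ 65.44 (9× faster decay)
As t → ∞, higher modes decay exponentially faster. The n=1 mode dominates: u ~ c₁ sin(πx/1.6) e^{-λ₁t}.
Decay rate: λ₁ = 1.886π²/1.6² ≈ 7.271.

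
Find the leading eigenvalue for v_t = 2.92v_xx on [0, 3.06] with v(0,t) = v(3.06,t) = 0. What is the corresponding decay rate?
Eigenvalues: λₙ = 2.92n²π²/3.06².
First three modes:
  n=1: λ₁ = 2.92π²/3.06² ≈ 3.078
  n=2: λ₂ = 11.68π²/3.06² ≈ 12.311 (4× faster decay)
  n=3: λ₃ = 26.28π²/3.06² ≈ 27.7 (9× faster decay)
As t → ∞, higher modes decay exponentially faster. The n=1 mode dominates: v ~ c₁ sin(πx/3.06) e^{-λ₁t}.
Decay rate: λ₁ = 2.92π²/3.06² ≈ 3.078.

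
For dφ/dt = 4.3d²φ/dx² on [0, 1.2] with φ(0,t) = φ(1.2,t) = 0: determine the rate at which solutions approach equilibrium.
Eigenvalues: λₙ = 4.3n²π²/1.2².
First three modes:
  n=1: λ₁ = 4.3π²/1.2² ≈ 29.472
  n=2: λ₂ = 17.2π²/1.2² ≈ 117.887 (4× faster decay)
  n=3: λ₃ = 38.7π²/1.2² ≈ 265.246 (9× faster decay)
As t → ∞, higher modes decay exponentially faster. The n=1 mode dominates: φ ~ c₁ sin(πx/1.2) e^{-λ₁t}.
Decay rate: λ₁ = 4.3π²/1.2² ≈ 29.472.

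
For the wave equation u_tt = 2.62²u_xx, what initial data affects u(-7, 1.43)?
Domain of dependence: [-10.7466, -3.2534]. Signals travel at speed 2.62, so data within |x - -7| ≤ 2.62·1.43 = 3.7466 can reach the point.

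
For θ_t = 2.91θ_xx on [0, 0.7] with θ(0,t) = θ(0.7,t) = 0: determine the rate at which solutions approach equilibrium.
Eigenvalues: λₙ = 2.91n²π²/0.7².
First three modes:
  n=1: λ₁ = 2.91π²/0.7² ≈ 58.613
  n=2: λ₂ = 11.64π²/0.7² ≈ 234.453 (4× faster decay)
  n=3: λ₃ = 26.19π²/0.7² ≈ 527.52 (9× faster decay)
As t → ∞, higher modes decay exponentially faster. The n=1 mode dominates: θ ~ c₁ sin(πx/0.7) e^{-λ₁t}.
Decay rate: λ₁ = 2.91π²/0.7² ≈ 58.613.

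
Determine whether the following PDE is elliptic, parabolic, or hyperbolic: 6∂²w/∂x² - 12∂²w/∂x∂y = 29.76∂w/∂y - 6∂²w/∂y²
Rewriting in standard form: 6∂²w/∂x² - 12∂²w/∂x∂y + 6∂²w/∂y² - 29.76∂w/∂y = 0. Coefficients: A = 6, B = -12, C = 6. B² - 4AC = 0, which is zero, so the equation is parabolic.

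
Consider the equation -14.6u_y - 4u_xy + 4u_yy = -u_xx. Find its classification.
Rewriting in standard form: u_xx - 4u_xy + 4u_yy - 14.6u_y = 0. Parabolic. (A = 1, B = -4, C = 4 gives B² - 4AC = 0.)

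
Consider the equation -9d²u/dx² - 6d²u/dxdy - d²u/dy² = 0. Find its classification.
Parabolic. (A = -9, B = -6, C = -1 gives B² - 4AC = 0.)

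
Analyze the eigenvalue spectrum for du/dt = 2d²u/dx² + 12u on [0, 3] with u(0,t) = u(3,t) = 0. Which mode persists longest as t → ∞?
Eigenvalues: λₙ = 2n²π²/3² - 12.
First three modes:
  n=1: λ₁ = 2π²/3² - 12 ≈ -9.807
  n=2: λ₂ = 8π²/3² - 12 ≈ -3.227
  n=3: λ₃ = 18π²/3² - 12 ≈ 7.739
Since 2π²/3² ≈ 2.193 < 12, λ₁ < 0.
The n=1 mode grows fastest (−λₙ is largest for n=1) → dominates.
Asymptotic: u ~ c₁ sin(πx/3) e^{9.807t} (exponential growth at rate −λ₁ ≈ 9.807).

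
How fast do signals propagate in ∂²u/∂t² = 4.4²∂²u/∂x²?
Speed = 4.4. Information travels along characteristics x = x₀ ± 4.4t.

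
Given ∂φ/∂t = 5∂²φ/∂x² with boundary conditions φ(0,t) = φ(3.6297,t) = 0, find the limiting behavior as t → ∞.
φ → 0. Heat diffuses out through both boundaries.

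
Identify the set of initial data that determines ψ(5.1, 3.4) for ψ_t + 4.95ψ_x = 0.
A single point: x = -11.73. The characteristic through (5.1, 3.4) is x - 4.95t = const, so x = 5.1 - 4.95·3.4 = -11.73.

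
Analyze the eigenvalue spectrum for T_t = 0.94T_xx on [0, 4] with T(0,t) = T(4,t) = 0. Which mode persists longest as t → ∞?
Eigenvalues: λₙ = 0.94n²π²/4².
First three modes:
  n=1: λ₁ = 0.94π²/4² ≈ 0.58
  n=2: λ₂ = 3.76π²/4² ≈ 2.319 (4× faster decay)
  n=3: λ₃ = 8.46π²/4² ≈ 5.219 (9× faster decay)
As t → ∞, higher modes decay exponentially faster. The n=1 mode dominates: T ~ c₁ sin(πx/4) e^{-λ₁t}.
Decay rate: λ₁ = 0.94π²/4² ≈ 0.58.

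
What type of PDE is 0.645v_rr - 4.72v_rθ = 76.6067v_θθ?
Rewriting in standard form: 0.645v_rr - 4.72v_rθ - 76.6067v_θθ = 0. With A = 0.645, B = -4.72, C = -76.6067, the discriminant is 219.923686. This is a hyperbolic PDE.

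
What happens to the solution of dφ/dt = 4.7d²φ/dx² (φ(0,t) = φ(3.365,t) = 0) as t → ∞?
φ → 0. Heat diffuses out through both boundaries.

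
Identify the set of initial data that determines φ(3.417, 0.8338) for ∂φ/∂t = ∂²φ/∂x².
The entire real line. The heat equation has infinite propagation speed: any initial disturbance instantly affects all points (though exponentially small far away).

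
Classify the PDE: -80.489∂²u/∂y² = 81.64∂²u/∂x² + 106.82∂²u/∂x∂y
Rewriting in standard form: -81.64∂²u/∂x² - 106.82∂²u/∂x∂y - 80.489∂²u/∂y² = 0. A = -81.64, B = -106.82, C = -80.489. Discriminant B² - 4AC = -14873.97544. Since -14873.97544 < 0, elliptic.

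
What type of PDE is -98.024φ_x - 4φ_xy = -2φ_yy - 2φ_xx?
Rewriting in standard form: 2φ_xx - 4φ_xy + 2φ_yy - 98.024φ_x = 0. With A = 2, B = -4, C = 2, the discriminant is 0. This is a parabolic PDE.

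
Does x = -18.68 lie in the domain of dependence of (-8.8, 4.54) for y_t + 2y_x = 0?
No. Only data at x = -17.88 affects (-8.8, 4.54). Advection has one-way propagation along characteristics.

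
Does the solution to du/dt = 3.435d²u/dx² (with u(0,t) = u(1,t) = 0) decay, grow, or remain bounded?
u → 0. Heat diffuses out through both boundaries.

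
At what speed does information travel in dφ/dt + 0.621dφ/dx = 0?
Speed = 0.621. Information travels along x - 0.621t = const (rightward).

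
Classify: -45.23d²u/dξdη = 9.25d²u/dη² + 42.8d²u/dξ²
Rewriting in standard form: -42.8d²u/dξ² - 45.23d²u/dξdη - 9.25d²u/dη² = 0. Hyperbolic (discriminant = 462.1529).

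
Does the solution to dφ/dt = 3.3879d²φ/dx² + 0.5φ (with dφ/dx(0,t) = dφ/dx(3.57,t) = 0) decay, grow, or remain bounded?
φ grows unboundedly. With Neumann BCs the constant mode has diffusion eigenvalue 0, so any r > 0 makes it grow like e^(0.5t); solution grows exponentially.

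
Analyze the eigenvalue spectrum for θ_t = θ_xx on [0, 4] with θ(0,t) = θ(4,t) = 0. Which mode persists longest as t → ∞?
Eigenvalues: λₙ = n²π²/4².
First three modes:
  n=1: λ₁ = π²/4² ≈ 0.617
  n=2: λ₂ = 4π²/4² ≈ 2.467 (4× faster decay)
  n=3: λ₃ = 9π²/4² ≈ 5.552 (9× faster decay)
As t → ∞, higher modes decay exponentially faster. The n=1 mode dominates: θ ~ c₁ sin(πx/4) e^{-λ₁t}.
Decay rate: λ₁ = π²/4² ≈ 0.617.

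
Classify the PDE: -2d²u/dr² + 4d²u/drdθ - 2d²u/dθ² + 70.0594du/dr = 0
A = -2, B = 4, C = -2. Discriminant B² - 4AC = 0. Since 0 = 0, parabolic.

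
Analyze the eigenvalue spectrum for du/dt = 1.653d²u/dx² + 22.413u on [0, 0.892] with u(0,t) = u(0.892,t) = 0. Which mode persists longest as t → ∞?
Eigenvalues: λₙ = 1.653n²π²/0.892² - 22.413.
First three modes:
  n=1: λ₁ = 1.653π²/0.892² - 22.413 ≈ -1.909
  n=2: λ₂ = 6.612π²/0.892² - 22.413 ≈ 59.604
  n=3: λ₃ = 14.877π²/0.892² - 22.413 ≈ 162.125
Since 1.653π²/0.892² ≈ 20.504 < 22.413, λ₁ < 0.
The n=1 mode grows fastest (−λₙ is largest for n=1) → dominates.
Asymptotic: u ~ c₁ sin(πx/0.892) e^{1.909t} (exponential growth at rate −λ₁ ≈ 1.909).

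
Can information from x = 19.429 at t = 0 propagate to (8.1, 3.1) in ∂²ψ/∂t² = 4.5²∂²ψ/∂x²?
Yes. The domain of dependence is [-5.85, 22.05], and 19.429 ∈ [-5.85, 22.05].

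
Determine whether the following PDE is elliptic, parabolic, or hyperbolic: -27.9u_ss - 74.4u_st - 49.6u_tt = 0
Coefficients: A = -27.9, B = -74.4, C = -49.6. B² - 4AC = 0, which is zero, so the equation is parabolic.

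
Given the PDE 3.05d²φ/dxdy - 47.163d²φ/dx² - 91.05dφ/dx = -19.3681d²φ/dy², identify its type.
Rewriting in standard form: -47.163d²φ/dx² + 3.05d²φ/dxdy + 19.3681d²φ/dy² - 91.05dφ/dx = 0. The second-order coefficients are A = -47.163, B = 3.05, C = 19.3681. Since B² - 4AC = 3663.1333012 > 0, this is a hyperbolic PDE.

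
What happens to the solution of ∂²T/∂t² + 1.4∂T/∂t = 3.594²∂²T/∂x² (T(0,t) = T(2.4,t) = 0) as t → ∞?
T → 0. Damping (γ=1.4) dissipates energy; oscillations decay exponentially.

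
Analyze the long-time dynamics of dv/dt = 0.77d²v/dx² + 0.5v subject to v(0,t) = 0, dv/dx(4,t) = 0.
Long-time behavior: v grows unboundedly. Reaction dominates diffusion (r=0.5 > κπ²/(4L²)≈0.12); solution grows exponentially.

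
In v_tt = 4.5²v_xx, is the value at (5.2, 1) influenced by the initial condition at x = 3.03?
Yes. The domain of dependence is [0.7, 9.7], and 3.03 ∈ [0.7, 9.7].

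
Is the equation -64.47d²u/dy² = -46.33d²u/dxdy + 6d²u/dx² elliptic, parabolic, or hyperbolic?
Rewriting in standard form: -6d²u/dx² + 46.33d²u/dxdy - 64.47d²u/dy² = 0. Computing B² - 4AC with A = -6, B = 46.33, C = -64.47: discriminant = 599.1889 (positive). Answer: hyperbolic.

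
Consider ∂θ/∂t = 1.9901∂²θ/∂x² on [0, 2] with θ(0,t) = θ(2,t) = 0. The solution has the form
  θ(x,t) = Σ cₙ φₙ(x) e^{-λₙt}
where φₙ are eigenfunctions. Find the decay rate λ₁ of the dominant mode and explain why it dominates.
Eigenvalues: λₙ = 1.9901n²π²/2².
First three modes:
  n=1: λ₁ = 1.9901π²/2² ≈ 4.91
  n=2: λ₂ = 7.9604π²/2² ≈ 19.641 (4× faster decay)
  n=3: λ₃ = 17.9109π²/2² ≈ 44.193 (9× faster decay)
As t → ∞, higher modes decay exponentially faster. The n=1 mode dominates: θ ~ c₁ sin(πx/2) e^{-λ₁t}.
Decay rate: λ₁ = 1.9901π²/2² ≈ 4.91.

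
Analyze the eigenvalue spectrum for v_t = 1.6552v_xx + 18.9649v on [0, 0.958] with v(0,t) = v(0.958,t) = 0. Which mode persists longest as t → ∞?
Eigenvalues: λₙ = 1.6552n²π²/0.958² - 18.9649.
First three modes:
  n=1: λ₁ = 1.6552π²/0.958² - 18.9649 ≈ -1.165
  n=2: λ₂ = 6.6208π²/0.958² - 18.9649 ≈ 52.235
  n=3: λ₃ = 14.8968π²/0.958² - 18.9649 ≈ 141.235
Since 1.6552π²/0.958² ≈ 17.8 < 18.9649, λ₁ < 0.
The n=1 mode grows fastest (−λₙ is largest for n=1) → dominates.
Asymptotic: v ~ c₁ sin(πx/0.958) e^{1.165t} (exponential growth at rate −λ₁ ≈ 1.165).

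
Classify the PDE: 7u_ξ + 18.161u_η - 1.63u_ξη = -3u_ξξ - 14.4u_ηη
Rewriting in standard form: 3u_ξξ - 1.63u_ξη + 14.4u_ηη + 7u_ξ + 18.161u_η = 0. A = 3, B = -1.63, C = 14.4. Discriminant B² - 4AC = -170.1431. Since -170.1431 < 0, elliptic.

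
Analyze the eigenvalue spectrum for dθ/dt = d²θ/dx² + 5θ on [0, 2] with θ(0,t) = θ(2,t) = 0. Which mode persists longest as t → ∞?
Eigenvalues: λₙ = n²π²/2² - 5.
First three modes:
  n=1: λ₁ = π²/2² - 5 ≈ -2.533
  n=2: λ₂ = 4π²/2² - 5 ≈ 4.87
  n=3: λ₃ = 9π²/2² - 5 ≈ 17.207
Since π²/2² ≈ 2.467 < 5, λ₁ < 0.
The n=1 mode grows fastest (−λₙ is largest for n=1) → dominates.
Asymptotic: θ ~ c₁ sin(πx/2) e^{2.533t} (exponential growth at rate −λ₁ ≈ 2.533).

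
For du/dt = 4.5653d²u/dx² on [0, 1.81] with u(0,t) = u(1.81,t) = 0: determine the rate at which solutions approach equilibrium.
Eigenvalues: λₙ = 4.5653n²π²/1.81².
First three modes:
  n=1: λ₁ = 4.5653π²/1.81² ≈ 13.753
  n=2: λ₂ = 18.2612π²/1.81² ≈ 55.014 (4× faster decay)
  n=3: λ₃ = 41.0877π²/1.81² ≈ 123.781 (9× faster decay)
As t → ∞, higher modes decay exponentially faster. The n=1 mode dominates: u ~ c₁ sin(πx/1.81) e^{-λ₁t}.
Decay rate: λ₁ = 4.5653π²/1.81² ≈ 13.753.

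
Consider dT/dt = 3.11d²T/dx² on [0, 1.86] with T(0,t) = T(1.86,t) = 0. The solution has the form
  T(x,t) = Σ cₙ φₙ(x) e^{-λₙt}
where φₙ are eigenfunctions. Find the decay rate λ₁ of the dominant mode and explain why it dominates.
Eigenvalues: λₙ = 3.11n²π²/1.86².
First three modes:
  n=1: λ₁ = 3.11π²/1.86² ≈ 8.872
  n=2: λ₂ = 12.44π²/1.86² ≈ 35.489 (4× faster decay)
  n=3: λ₃ = 27.99π²/1.86² ≈ 79.85 (9× faster decay)
As t → ∞, higher modes decay exponentially faster. The n=1 mode dominates: T ~ c₁ sin(πx/1.86) e^{-λ₁t}.
Decay rate: λ₁ = 3.11π²/1.86² ≈ 8.872.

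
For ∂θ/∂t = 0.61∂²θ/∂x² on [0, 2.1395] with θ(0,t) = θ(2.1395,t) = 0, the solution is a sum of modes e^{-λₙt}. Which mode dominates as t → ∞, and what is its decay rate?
Eigenvalues: λₙ = 0.61n²π²/2.1395².
First three modes:
  n=1: λ₁ = 0.61π²/2.1395² ≈ 1.315
  n=2: λ₂ = 2.44π²/2.1395² ≈ 5.261 (4× faster decay)
  n=3: λ₃ = 5.49π²/2.1395² ≈ 11.837 (9× faster decay)
As t → ∞, higher modes decay exponentially faster. The n=1 mode dominates: θ ~ c₁ sin(πx/2.1395) e^{-λ₁t}.
Decay rate: λ₁ = 0.61π²/2.1395² ≈ 1.315.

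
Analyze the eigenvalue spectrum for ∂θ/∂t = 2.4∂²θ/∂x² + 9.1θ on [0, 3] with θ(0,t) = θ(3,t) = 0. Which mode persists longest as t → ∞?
Eigenvalues: λₙ = 2.4n²π²/3² - 9.1.
First three modes:
  n=1: λ₁ = 2.4π²/3² - 9.1 ≈ -6.468
  n=2: λ₂ = 9.6π²/3² - 9.1 ≈ 1.428
  n=3: λ₃ = 21.6π²/3² - 9.1 ≈ 14.587
Since 2.4π²/3² ≈ 2.632 < 9.1, λ₁ < 0.
The n=1 mode grows fastest (−λₙ is largest for n=1) → dominates.
Asymptotic: θ ~ c₁ sin(πx/3) e^{6.468t} (exponential growth at rate −λ₁ ≈ 6.468).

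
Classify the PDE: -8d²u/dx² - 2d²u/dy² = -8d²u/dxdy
Rewriting in standard form: -8d²u/dx² + 8d²u/dxdy - 2d²u/dy² = 0. A = -8, B = 8, C = -2. Discriminant B² - 4AC = 0. Since 0 = 0, parabolic.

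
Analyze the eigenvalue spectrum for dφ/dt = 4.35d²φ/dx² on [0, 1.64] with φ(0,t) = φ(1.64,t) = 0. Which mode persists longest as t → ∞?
Eigenvalues: λₙ = 4.35n²π²/1.64².
First three modes:
  n=1: λ₁ = 4.35π²/1.64² ≈ 15.963
  n=2: λ₂ = 17.4π²/1.64² ≈ 63.85 (4× faster decay)
  n=3: λ₃ = 39.15π²/1.64² ≈ 143.663 (9× faster decay)
As t → ∞, higher modes decay exponentially faster. The n=1 mode dominates: φ ~ c₁ sin(πx/1.64) e^{-λ₁t}.
Decay rate: λ₁ = 4.35π²/1.64² ≈ 15.963.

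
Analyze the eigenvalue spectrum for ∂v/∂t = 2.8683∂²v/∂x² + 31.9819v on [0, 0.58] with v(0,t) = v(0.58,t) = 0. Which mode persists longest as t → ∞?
Eigenvalues: λₙ = 2.8683n²π²/0.58² - 31.9819.
First three modes:
  n=1: λ₁ = 2.8683π²/0.58² - 31.9819 ≈ 52.171
  n=2: λ₂ = 11.4732π²/0.58² - 31.9819 ≈ 304.629
  n=3: λ₃ = 25.8147π²/0.58² - 31.9819 ≈ 725.393
Since 2.8683π²/0.58² ≈ 84.153 > 31.9819, all λₙ > 0.
The n=1 mode decays slowest → dominates as t → ∞.
Asymptotic: v ~ c₁ sin(πx/0.58) e^{-λ₁t} with decay rate λ₁ ≈ 52.171.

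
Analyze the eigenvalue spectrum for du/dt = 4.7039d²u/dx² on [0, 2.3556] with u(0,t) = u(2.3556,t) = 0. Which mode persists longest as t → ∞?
Eigenvalues: λₙ = 4.7039n²π²/2.3556².
First three modes:
  n=1: λ₁ = 4.7039π²/2.3556² ≈ 8.367
  n=2: λ₂ = 18.8156π²/2.3556² ≈ 33.467 (4× faster decay)
  n=3: λ₃ = 42.3351π²/2.3556² ≈ 75.3 (9× faster decay)
As t → ∞, higher modes decay exponentially faster. The n=1 mode dominates: u ~ c₁ sin(πx/2.3556) e^{-λ₁t}.
Decay rate: λ₁ = 4.7039π²/2.3556² ≈ 8.367.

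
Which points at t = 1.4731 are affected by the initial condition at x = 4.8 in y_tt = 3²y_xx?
Domain of influence: [0.3807, 9.2193]. Data at x = 4.8 spreads outward at speed 3.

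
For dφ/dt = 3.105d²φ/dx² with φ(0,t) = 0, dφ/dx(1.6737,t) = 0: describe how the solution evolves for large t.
φ → 0. Heat escapes through the Dirichlet boundary.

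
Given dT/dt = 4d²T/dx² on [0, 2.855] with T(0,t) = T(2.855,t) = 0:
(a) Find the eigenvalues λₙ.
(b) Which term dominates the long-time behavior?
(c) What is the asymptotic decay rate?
Eigenvalues: λₙ = 4n²π²/2.855².
First three modes:
  n=1: λ₁ = 4π²/2.855² ≈ 4.843
  n=2: λ₂ = 16π²/2.855² ≈ 19.373 (4× faster decay)
  n=3: λ₃ = 36π²/2.855² ≈ 43.59 (9× faster decay)
As t → ∞, higher modes decay exponentially faster. The n=1 mode dominates: T ~ c₁ sin(πx/2.855) e^{-λ₁t}.
Decay rate: λ₁ = 4π²/2.855² ≈ 4.843.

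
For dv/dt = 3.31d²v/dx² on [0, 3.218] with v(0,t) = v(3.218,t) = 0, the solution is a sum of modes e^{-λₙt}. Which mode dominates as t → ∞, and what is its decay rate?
Eigenvalues: λₙ = 3.31n²π²/3.218².
First three modes:
  n=1: λ₁ = 3.31π²/3.218² ≈ 3.155
  n=2: λ₂ = 13.24π²/3.218² ≈ 12.619 (4× faster decay)
  n=3: λ₃ = 29.79π²/3.218² ≈ 28.392 (9× faster decay)
As t → ∞, higher modes decay exponentially faster. The n=1 mode dominates: v ~ c₁ sin(πx/3.218) e^{-λ₁t}.
Decay rate: λ₁ = 3.31π²/3.218² ≈ 3.155.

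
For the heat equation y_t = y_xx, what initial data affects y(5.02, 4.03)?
The entire real line. The heat equation has infinite propagation speed: any initial disturbance instantly affects all points (though exponentially small far away).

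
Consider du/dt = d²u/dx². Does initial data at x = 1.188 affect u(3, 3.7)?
Yes, for any finite x. The heat equation has infinite propagation speed, so all initial data affects all points at any t > 0.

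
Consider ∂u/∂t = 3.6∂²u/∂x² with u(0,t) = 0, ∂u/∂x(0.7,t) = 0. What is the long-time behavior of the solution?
As t → ∞, u → 0. Heat escapes through the Dirichlet boundary.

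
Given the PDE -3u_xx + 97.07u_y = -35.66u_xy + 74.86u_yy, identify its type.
Rewriting in standard form: -3u_xx + 35.66u_xy - 74.86u_yy + 97.07u_y = 0. The second-order coefficients are A = -3, B = 35.66, C = -74.86. Since B² - 4AC = 373.3156 > 0, this is a hyperbolic PDE.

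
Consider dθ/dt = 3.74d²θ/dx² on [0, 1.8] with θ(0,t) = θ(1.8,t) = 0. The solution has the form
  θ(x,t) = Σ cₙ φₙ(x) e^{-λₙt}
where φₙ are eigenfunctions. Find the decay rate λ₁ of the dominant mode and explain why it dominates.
Eigenvalues: λₙ = 3.74n²π²/1.8².
First three modes:
  n=1: λ₁ = 3.74π²/1.8² ≈ 11.393
  n=2: λ₂ = 14.96π²/1.8² ≈ 45.571 (4× faster decay)
  n=3: λ₃ = 33.66π²/1.8² ≈ 102.534 (9× faster decay)
As t → ∞, higher modes decay exponentially faster. The n=1 mode dominates: θ ~ c₁ sin(πx/1.8) e^{-λ₁t}.
Decay rate: λ₁ = 3.74π²/1.8² ≈ 11.393.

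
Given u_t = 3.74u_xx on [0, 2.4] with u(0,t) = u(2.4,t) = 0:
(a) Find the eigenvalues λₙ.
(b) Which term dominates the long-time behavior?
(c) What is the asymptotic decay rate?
Eigenvalues: λₙ = 3.74n²π²/2.4².
First three modes:
  n=1: λ₁ = 3.74π²/2.4² ≈ 6.408
  n=2: λ₂ = 14.96π²/2.4² ≈ 25.634 (4× faster decay)
  n=3: λ₃ = 33.66π²/2.4² ≈ 57.676 (9× faster decay)
As t → ∞, higher modes decay exponentially faster. The n=1 mode dominates: u ~ c₁ sin(πx/2.4) e^{-λ₁t}.
Decay rate: λ₁ = 3.74π²/2.4² ≈ 6.408.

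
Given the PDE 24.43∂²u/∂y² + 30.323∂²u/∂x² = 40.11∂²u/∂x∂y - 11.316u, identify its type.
Rewriting in standard form: 30.323∂²u/∂x² - 40.11∂²u/∂x∂y + 24.43∂²u/∂y² + 11.316u = 0. The second-order coefficients are A = 30.323, B = -40.11, C = 24.43. Since B² - 4AC = -1354.35146 < 0, this is an elliptic PDE.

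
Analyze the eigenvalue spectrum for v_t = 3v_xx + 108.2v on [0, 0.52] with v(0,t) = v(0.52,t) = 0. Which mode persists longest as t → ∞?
Eigenvalues: λₙ = 3n²π²/0.52² - 108.2.
First three modes:
  n=1: λ₁ = 3π²/0.52² - 108.2 ≈ 1.3
  n=2: λ₂ = 12π²/0.52² - 108.2 ≈ 329.8
  n=3: λ₃ = 27π²/0.52² - 108.2 ≈ 877.3
Since 3π²/0.52² ≈ 109.5 > 108.2, all λₙ > 0.
The n=1 mode decays slowest → dominates as t → ∞.
Asymptotic: v ~ c₁ sin(πx/0.52) e^{-λ₁t} with decay rate λ₁ ≈ 1.3.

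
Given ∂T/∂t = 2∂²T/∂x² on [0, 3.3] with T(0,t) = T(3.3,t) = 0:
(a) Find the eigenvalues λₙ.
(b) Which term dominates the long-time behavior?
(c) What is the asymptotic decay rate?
Eigenvalues: λₙ = 2n²π²/3.3².
First three modes:
  n=1: λ₁ = 2π²/3.3² ≈ 1.813
  n=2: λ₂ = 8π²/3.3² ≈ 7.25 (4× faster decay)
  n=3: λ₃ = 18π²/3.3² ≈ 16.313 (9× faster decay)
As t → ∞, higher modes decay exponentially faster. The n=1 mode dominates: T ~ c₁ sin(πx/3.3) e^{-λ₁t}.
Decay rate: λ₁ = 2π²/3.3² ≈ 1.813.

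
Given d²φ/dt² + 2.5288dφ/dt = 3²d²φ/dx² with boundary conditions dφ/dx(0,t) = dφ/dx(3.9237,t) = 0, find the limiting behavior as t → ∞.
φ → constant (steady state). Damping (γ=2.5288) dissipates the nonconstant modes; with Neumann BCs the spatial average obeys M''+γM'=0 and tends to a finite limit.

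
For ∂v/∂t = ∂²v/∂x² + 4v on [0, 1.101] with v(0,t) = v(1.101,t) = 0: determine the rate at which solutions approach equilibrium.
Eigenvalues: λₙ = n²π²/1.101² - 4.
First three modes:
  n=1: λ₁ = π²/1.101² - 4 ≈ 4.142
  n=2: λ₂ = 4π²/1.101² - 4 ≈ 28.568
  n=3: λ₃ = 9π²/1.101² - 4 ≈ 69.277
Since π²/1.101² ≈ 8.142 > 4, all λₙ > 0.
The n=1 mode decays slowest → dominates as t → ∞.
Asymptotic: v ~ c₁ sin(πx/1.101) e^{-λ₁t} with decay rate λ₁ ≈ 4.142.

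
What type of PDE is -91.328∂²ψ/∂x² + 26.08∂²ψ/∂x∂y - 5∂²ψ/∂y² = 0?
With A = -91.328, B = 26.08, C = -5, the discriminant is -1146.3936. This is an elliptic PDE.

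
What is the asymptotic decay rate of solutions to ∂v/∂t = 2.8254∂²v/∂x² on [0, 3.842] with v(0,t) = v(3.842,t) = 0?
Eigenvalues: λₙ = 2.8254n²π²/3.842².
First three modes:
  n=1: λ₁ = 2.8254π²/3.842² ≈ 1.889
  n=2: λ₂ = 11.3016π²/3.842² ≈ 7.557 (4× faster decay)
  n=3: λ₃ = 25.4286π²/3.842² ≈ 17.002 (9× faster decay)
As t → ∞, higher modes decay exponentially faster. The n=1 mode dominates: v ~ c₁ sin(πx/3.842) e^{-λ₁t}.
Decay rate: λ₁ = 2.8254π²/3.842² ≈ 1.889.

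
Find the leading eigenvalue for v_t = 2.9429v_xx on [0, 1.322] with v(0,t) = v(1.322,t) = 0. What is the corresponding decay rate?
Eigenvalues: λₙ = 2.9429n²π²/1.322².
First three modes:
  n=1: λ₁ = 2.9429π²/1.322² ≈ 16.619
  n=2: λ₂ = 11.7716π²/1.322² ≈ 66.477 (4× faster decay)
  n=3: λ₃ = 26.4861π²/1.322² ≈ 149.574 (9× faster decay)
As t → ∞, higher modes decay exponentially faster. The n=1 mode dominates: v ~ c₁ sin(πx/1.322) e^{-λ₁t}.
Decay rate: λ₁ = 2.9429π²/1.322² ≈ 16.619.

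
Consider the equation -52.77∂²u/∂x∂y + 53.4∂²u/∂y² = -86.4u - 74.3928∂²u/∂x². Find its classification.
Rewriting in standard form: 74.3928∂²u/∂x² - 52.77∂²u/∂x∂y + 53.4∂²u/∂y² + 86.4u = 0. Elliptic. (A = 74.3928, B = -52.77, C = 53.4 gives B² - 4AC = -13105.62918.)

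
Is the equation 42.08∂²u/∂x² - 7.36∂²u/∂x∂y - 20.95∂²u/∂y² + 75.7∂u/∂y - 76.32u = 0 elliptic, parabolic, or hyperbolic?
Computing B² - 4AC with A = 42.08, B = -7.36, C = -20.95: discriminant = 3580.4736 (positive). Answer: hyperbolic.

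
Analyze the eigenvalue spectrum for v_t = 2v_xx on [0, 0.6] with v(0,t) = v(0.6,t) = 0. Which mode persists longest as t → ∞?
Eigenvalues: λₙ = 2n²π²/0.6².
First three modes:
  n=1: λ₁ = 2π²/0.6² ≈ 54.831
  n=2: λ₂ = 8π²/0.6² ≈ 219.325 (4× faster decay)
  n=3: λ₃ = 18π²/0.6² ≈ 493.48 (9× faster decay)
As t → ∞, higher modes decay exponentially faster. The n=1 mode dominates: v ~ c₁ sin(πx/0.6) e^{-λ₁t}.
Decay rate: λ₁ = 2π²/0.6² ≈ 54.831.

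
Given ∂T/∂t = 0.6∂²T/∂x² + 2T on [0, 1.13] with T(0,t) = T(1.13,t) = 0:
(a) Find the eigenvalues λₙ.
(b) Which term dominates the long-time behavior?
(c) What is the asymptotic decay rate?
Eigenvalues: λₙ = 0.6n²π²/1.13² - 2.
First three modes:
  n=1: λ₁ = 0.6π²/1.13² - 2 ≈ 2.638
  n=2: λ₂ = 2.4π²/1.13² - 2 ≈ 16.55
  n=3: λ₃ = 5.4π²/1.13² - 2 ≈ 39.738
Since 0.6π²/1.13² ≈ 4.638 > 2, all λₙ > 0.
The n=1 mode decays slowest → dominates as t → ∞.
Asymptotic: T ~ c₁ sin(πx/1.13) e^{-λ₁t} with decay rate λ₁ ≈ 2.638.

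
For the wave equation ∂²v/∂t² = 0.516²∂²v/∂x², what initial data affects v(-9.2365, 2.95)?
Domain of dependence: [-10.7587, -7.7143]. Signals travel at speed 0.516, so data within |x - -9.2365| ≤ 0.516·2.95 = 1.5222 can reach the point.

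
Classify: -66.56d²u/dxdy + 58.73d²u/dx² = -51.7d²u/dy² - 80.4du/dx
Rewriting in standard form: 58.73d²u/dx² - 66.56d²u/dxdy + 51.7d²u/dy² + 80.4du/dx = 0. Elliptic (discriminant = -7715.1304).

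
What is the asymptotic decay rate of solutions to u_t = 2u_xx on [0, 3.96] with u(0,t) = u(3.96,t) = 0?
Eigenvalues: λₙ = 2n²π²/3.96².
First three modes:
  n=1: λ₁ = 2π²/3.96² ≈ 1.259
  n=2: λ₂ = 8π²/3.96² ≈ 5.035 (4× faster decay)
  n=3: λ₃ = 18π²/3.96² ≈ 11.329 (9× faster decay)
As t → ∞, higher modes decay exponentially faster. The n=1 mode dominates: u ~ c₁ sin(πx/3.96) e^{-λ₁t}.
Decay rate: λ₁ = 2π²/3.96² ≈ 1.259.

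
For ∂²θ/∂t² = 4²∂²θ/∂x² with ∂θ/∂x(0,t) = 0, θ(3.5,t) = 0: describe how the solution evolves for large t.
θ oscillates (no decay). Energy is conserved; the solution oscillates indefinitely as standing waves.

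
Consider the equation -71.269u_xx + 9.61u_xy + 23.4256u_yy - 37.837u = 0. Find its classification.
Hyperbolic. (A = -71.269, B = 9.61, C = 23.4256 gives B² - 4AC = 6770.4284456.)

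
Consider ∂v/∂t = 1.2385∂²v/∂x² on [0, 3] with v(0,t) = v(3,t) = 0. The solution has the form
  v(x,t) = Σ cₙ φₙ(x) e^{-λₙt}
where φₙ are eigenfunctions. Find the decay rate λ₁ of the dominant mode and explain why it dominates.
Eigenvalues: λₙ = 1.2385n²π²/3².
First three modes:
  n=1: λ₁ = 1.2385π²/3² ≈ 1.358
  n=2: λ₂ = 4.954π²/3² ≈ 5.433 (4× faster decay)
  n=3: λ₃ = 11.1465π²/3² ≈ 12.224 (9× faster decay)
As t → ∞, higher modes decay exponentially faster. The n=1 mode dominates: v ~ c₁ sin(πx/3) e^{-λ₁t}.
Decay rate: λ₁ = 1.2385π²/3² ≈ 1.358.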